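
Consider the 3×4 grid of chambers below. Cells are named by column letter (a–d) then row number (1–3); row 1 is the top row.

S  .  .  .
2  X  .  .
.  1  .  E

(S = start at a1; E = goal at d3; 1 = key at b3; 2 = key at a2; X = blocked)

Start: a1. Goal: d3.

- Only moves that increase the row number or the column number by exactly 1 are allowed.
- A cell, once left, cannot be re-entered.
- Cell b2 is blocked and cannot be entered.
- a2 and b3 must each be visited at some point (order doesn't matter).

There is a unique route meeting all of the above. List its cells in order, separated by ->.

a1 -> a2 -> a3 -> b3 -> c3 -> d3

Moves only go right or down, so the column and row indices never decrease.
Route from a1: 2× down (reaching a3), 3× right (reaching d3) — 5 moves in all.
Check: all required cells visited.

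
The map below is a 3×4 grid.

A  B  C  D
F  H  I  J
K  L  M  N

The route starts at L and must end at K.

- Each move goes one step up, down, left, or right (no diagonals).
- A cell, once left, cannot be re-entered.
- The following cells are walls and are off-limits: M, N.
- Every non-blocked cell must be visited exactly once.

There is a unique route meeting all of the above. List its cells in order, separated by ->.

L -> H -> I -> J -> D -> C -> B -> A -> F -> K

Need to visit all 10 open cells exactly once, starting at L and ending at K.
Cell A has only two open neighbours (F and B), so the path must pass straight through it: one of those is the cell it's entered from and the other is where it exits.
Route from L: up 1 to H, right 2 to J, up 1 to D, left 3 to A, down 2 to K — 9 moves in all.
Check: all 10 open cells covered.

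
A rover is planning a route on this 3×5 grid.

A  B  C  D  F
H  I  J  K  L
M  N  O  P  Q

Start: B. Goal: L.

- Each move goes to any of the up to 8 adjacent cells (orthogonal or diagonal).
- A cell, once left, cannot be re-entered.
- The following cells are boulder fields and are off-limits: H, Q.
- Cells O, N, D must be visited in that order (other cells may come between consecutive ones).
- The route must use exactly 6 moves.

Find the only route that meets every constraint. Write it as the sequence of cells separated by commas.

B, I, O, N, J, D, L

The waypoints must appear in the order O, N, D, with no cell reused.
Route from B: down to I, down-right to O, left to N, 2× up-right (reaching D), down-right to L — 6 moves in all.
Check: order respected (O at step 2, N at step 3, D at step 5); 6 moves as required.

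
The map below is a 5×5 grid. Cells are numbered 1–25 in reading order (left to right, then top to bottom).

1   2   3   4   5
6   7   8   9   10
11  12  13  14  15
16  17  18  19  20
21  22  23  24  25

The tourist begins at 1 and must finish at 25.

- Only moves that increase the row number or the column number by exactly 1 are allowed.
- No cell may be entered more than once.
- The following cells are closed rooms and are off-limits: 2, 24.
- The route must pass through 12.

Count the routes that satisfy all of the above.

8

A right/down-only route from 1 to 25 makes exactly 4 down-moves and 4 right-moves in some order.
With no other constraints that would be C(8,4) = 70 routes.
Split at 12 and multiply the segment counts (each segment already excludes blocked cells): 1→12: 2; 12→25: 4; product = 8.
That gives 8 routes.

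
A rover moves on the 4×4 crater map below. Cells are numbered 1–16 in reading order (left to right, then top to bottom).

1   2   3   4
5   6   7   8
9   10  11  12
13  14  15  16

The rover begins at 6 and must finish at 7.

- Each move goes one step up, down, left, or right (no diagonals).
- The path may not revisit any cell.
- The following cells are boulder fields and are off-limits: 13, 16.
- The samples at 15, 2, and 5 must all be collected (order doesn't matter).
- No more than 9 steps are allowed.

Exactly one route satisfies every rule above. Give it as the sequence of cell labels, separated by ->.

The budget equals the shortest possible length, so every move has to be on a shortest route through the required cells.
Route from 6: up 1 to 2, left 1 to 1, down 2 to 9, right 1 to 10, down 1 to 14, right 1 to 15, up 2 to 7 — 9 moves in all.
Check: all required cells visited; 9 ≤ 9 moves.

6 -> 2 -> 1 -> 5 -> 9 -> 10 -> 14 -> 15 -> 11 -> 7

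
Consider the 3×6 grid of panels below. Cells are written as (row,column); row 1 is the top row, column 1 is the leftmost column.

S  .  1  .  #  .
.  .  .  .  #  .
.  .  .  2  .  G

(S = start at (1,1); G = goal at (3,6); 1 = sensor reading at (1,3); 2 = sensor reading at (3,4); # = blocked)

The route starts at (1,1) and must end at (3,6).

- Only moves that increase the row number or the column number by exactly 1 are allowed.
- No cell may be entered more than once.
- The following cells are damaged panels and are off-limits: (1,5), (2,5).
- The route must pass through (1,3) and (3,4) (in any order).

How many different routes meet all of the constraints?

3

A right/down-only route from (1,1) to (3,6) makes exactly 2 down-moves and 5 right-moves in some order.
With no other constraints that would be C(7,2) = 21 routes.
A monotone route can only reach the required cells in the order (1,3), (3,4), so split there and multiply the segment counts (each segment already excludes blocked cells): (1,1)→(1,3): 1; (1,3)→(3,4): 3; (3,4)→(3,6): 1; product = 3.
That gives 3 routes.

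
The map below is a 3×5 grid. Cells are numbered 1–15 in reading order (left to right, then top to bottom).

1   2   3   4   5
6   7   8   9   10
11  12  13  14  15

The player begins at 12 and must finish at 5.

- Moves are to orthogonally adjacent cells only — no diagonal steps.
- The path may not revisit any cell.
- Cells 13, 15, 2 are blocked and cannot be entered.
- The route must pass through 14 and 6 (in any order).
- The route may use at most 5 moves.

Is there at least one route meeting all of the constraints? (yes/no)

14 must be visited but has only one open neighbour (9), and it is neither the start nor the goal — the route would have to enter and leave through 9, re-entering it.

no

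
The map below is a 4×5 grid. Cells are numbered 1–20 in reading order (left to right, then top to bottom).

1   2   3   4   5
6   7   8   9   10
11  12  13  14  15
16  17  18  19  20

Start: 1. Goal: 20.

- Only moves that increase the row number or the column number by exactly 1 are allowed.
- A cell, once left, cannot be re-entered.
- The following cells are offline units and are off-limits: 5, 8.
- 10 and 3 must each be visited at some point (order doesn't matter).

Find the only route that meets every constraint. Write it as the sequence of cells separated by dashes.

1 - 2 - 3 - 4 - 9 - 10 - 15 - 20

Moves only go right or down, so the column and row indices never decrease.
Route from 1: right 3 to 4, down 1 to 9, right 1 to 10, down 2 to 20 — 7 moves in all.
Check: all required cells visited.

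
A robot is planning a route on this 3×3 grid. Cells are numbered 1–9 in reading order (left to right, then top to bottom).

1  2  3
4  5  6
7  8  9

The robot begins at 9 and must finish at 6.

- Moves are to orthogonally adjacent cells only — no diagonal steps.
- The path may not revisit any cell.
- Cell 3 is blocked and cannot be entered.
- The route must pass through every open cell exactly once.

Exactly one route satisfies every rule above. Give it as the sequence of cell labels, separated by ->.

Need to visit all 8 open cells exactly once, starting at 9 and ending at 6.
Cell 2 has only two open neighbours (5 and 1), so the path must pass straight through it: one of those is the cell it's entered from and the other is where it exits.
Route from 9: left 2 to 7, up 2 to 1, right 1 to 2, down 1 to 5, right 1 to 6 — 7 moves in all.
Check: all 8 open cells covered.

9 -> 8 -> 7 -> 4 -> 1 -> 2 -> 5 -> 6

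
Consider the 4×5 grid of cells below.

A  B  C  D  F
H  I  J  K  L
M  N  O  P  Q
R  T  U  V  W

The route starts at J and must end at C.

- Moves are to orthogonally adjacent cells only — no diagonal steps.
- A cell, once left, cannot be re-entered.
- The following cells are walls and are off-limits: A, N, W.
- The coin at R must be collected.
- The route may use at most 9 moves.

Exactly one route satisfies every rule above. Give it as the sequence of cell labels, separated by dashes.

J - O - U - T - R - M - H - I - B - C

The budget equals the shortest possible length, so every move has to be on a shortest route through the required cells.
Route from J: 2× down (reaching U), 2× left (reaching R), 2× up (reaching H), right to I, up to B, right to C — 9 moves in all.
Check: all required cells visited; 9 ≤ 9 moves.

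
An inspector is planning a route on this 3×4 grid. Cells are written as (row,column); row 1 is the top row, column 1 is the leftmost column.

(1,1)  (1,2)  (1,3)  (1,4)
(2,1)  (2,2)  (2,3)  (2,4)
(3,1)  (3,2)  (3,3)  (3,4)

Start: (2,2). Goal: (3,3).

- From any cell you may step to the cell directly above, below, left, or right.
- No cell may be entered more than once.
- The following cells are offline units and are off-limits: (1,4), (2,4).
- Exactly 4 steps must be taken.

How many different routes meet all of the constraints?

Need simple routes of exactly 4 moves from (2,2) to (3,3) (Manhattan distance 2, so 1 moves are spent on a detour and 1 undoing it).
Enumerating: (2,2) (1,2) (1,3) (2,3) (3,3) | (2,2) (2,1) (3,1) (3,2) (3,3).
That gives 2 routes.

2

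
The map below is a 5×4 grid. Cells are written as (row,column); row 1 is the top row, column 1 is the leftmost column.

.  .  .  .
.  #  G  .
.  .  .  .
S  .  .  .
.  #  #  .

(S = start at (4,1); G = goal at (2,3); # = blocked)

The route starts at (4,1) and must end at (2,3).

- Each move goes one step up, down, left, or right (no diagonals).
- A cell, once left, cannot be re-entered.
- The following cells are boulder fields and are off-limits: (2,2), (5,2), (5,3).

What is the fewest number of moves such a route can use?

4

The Manhattan distance from (4,1) to (2,3) is |4−2| + |1−3| = 4, so at least 4 moves are needed.
A route of 4 moves achieves this: (4,1) → (3,1) → (3,2) → (3,3) → (2,3).
Since 4 matches the lower bound, it is optimal.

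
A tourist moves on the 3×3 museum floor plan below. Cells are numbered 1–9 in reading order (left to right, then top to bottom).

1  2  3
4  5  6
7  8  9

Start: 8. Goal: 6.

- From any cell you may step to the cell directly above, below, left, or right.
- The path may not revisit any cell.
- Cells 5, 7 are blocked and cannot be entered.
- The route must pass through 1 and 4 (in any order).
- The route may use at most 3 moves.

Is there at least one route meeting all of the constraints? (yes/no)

no

4 must be visited but has only one open neighbour (1), and it is neither the start nor the goal — the route would have to enter and leave through 1, re-entering it.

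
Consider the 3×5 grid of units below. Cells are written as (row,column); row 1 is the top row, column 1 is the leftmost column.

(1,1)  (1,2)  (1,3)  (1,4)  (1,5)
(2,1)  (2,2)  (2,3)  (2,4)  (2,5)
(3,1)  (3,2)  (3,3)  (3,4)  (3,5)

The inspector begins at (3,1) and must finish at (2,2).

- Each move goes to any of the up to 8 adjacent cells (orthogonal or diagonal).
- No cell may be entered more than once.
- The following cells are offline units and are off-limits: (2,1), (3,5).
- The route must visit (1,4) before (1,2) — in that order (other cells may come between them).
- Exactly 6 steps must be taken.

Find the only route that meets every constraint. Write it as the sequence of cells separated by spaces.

The waypoints must appear in the order (1,4), (1,2), with no cell reused.
Route from (3,1): right 1 to (3,2), up-right 2 to (1,4), left 2 to (1,2), down 1 to (2,2) — 6 moves in all.
Check: order respected ((1,4) at step 3, (1,2) at step 5); 6 moves as required.

(3,1) (3,2) (2,3) (1,4) (1,3) (1,2) (2,2)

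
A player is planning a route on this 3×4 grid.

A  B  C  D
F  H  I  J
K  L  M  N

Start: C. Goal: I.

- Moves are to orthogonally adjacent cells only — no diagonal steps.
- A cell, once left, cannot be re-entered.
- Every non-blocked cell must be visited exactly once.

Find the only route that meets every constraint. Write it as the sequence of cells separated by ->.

C -> D -> J -> N -> M -> L -> K -> F -> A -> B -> H -> I

Need to visit all 12 open cells exactly once, starting at C and ending at I.
Cell A has only two open neighbours (F and B), so the path must pass straight through it: one of those is the cell it's entered from and the other is where it exits.
Route from C: right to D, 2× down (reaching N), 3× left (reaching K), 2× up (reaching A), right to B, down to H, right to I — 11 moves in all.
Check: all 12 open cells covered.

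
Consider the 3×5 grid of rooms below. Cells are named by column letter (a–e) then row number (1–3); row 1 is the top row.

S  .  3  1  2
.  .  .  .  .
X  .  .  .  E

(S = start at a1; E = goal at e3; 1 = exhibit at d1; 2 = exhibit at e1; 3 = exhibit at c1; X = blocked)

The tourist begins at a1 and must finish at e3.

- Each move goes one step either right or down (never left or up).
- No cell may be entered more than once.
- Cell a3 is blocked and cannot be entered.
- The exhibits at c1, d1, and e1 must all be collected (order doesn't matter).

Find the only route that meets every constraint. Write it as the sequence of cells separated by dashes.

a1 - b1 - c1 - d1 - e1 - e2 - e3

Moves only go right or down, so the column and row indices never decrease.
Route from a1: 4× right (reaching e1), 2× down (reaching e3) — 6 moves in all.
Check: all required cells visited.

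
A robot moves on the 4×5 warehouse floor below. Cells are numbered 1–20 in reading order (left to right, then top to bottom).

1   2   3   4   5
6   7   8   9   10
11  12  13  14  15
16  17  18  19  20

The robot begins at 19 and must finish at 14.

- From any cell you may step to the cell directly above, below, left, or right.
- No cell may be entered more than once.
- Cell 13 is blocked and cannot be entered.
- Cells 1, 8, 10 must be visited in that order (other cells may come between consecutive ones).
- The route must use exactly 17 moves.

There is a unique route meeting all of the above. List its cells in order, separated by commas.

19, 18, 17, 16, 11, 12, 7, 6, 1, 2, 3, 8, 9, 4, 5, 10, 15, 14

The waypoints must appear in the order 1, 8, 10, with no cell reused.
Route from 19: left 3 to 16, up 1 to 11, right 1 to 12, up 1 to 7, left 1 to 6, up 1 to 1, right 2 to 3, down 1 to 8, right 1 to 9, up 1 to 4, right 1 to 5, down 2 to 15, left 1 to 14 — 17 moves in all.
Check: order respected (1 at step 8, 8 at step 11, 10 at step 15); 17 moves as required.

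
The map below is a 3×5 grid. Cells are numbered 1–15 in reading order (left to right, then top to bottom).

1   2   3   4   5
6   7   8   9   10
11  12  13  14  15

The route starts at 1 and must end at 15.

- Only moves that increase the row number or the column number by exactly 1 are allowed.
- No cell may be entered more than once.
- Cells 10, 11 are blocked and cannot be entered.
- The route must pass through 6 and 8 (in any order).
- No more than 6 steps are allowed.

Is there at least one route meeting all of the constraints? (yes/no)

One route that works: 1 → 6 → 7 → 8 → 13 → 14 → 15.

yes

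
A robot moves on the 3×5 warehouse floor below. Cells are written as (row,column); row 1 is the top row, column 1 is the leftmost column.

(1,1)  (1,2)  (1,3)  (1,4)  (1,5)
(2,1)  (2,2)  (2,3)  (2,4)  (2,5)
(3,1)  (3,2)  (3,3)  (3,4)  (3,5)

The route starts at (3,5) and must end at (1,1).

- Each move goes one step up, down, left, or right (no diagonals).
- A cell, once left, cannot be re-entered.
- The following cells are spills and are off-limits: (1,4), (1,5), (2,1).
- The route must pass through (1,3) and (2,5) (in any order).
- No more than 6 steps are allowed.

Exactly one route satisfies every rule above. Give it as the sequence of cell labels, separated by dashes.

The budget equals the shortest possible length, so every move has to be on a shortest route through the required cells.
Route from (3,5): up 1 to (2,5), left 2 to (2,3), up 1 to (1,3), left 2 to (1,1) — 6 moves in all.
Check: all required cells visited; 6 ≤ 6 moves.

(3,5) - (2,5) - (2,4) - (2,3) - (1,3) - (1,2) - (1,1)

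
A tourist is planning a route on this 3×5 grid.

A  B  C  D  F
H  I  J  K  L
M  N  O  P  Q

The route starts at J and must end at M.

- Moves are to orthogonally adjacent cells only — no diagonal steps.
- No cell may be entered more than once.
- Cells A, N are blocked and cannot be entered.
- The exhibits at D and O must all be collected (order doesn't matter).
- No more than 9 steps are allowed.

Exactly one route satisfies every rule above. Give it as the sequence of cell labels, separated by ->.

Any route must reach D and O and still end at M within 9 moves, so the order of the required stops is forced.
Route from J: down to O, right to P, 2× up (reaching D), 2× left (reaching B), down to I, left to H, down to M — 9 moves in all.
Check: all required cells visited; 9 ≤ 9 moves.

J -> O -> P -> K -> D -> C -> B -> I -> H -> M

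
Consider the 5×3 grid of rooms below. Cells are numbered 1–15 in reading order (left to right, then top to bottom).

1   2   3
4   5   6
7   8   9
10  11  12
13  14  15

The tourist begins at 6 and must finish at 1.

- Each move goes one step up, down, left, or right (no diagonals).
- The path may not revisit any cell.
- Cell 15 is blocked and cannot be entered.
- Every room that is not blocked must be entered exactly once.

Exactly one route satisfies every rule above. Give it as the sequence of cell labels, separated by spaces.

Need to visit all 14 open cells exactly once, starting at 6 and ending at 1.
Cell 14 has only two open neighbours (11 and 13), so the path must pass straight through it: one of those is the cell it's entered from and the other is where it exits.
Route from 6: up 1 to 3, left 1 to 2, down 2 to 8, right 1 to 9, down 1 to 12, left 1 to 11, down 1 to 14, left 1 to 13, up 4 to 1 — 13 moves in all.
Check: all 14 open cells covered.

6 3 2 5 8 9 12 11 14 13 10 7 4 1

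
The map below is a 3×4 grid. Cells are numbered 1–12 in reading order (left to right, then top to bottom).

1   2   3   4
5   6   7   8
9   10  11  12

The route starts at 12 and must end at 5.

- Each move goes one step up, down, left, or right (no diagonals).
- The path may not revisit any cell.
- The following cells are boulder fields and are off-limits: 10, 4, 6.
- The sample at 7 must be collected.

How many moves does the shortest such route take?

6

Any route passes through 7 somewhere between 12 and 5. Summing Manhattan distances along the two legs (12 → 7 → 5) gives a lower bound of 2 + 2 = 4 moves.
That bound ignores the blocked cells. Measuring each leg by the fewest moves that actually steer around them (12→7: 2; 7→5: 4) raises the lower bound to 6.
A route of 6 moves exists: 12 → 8 → 7 → 3 → 2 → 1 → 5.
Since 6 matches that lower bound, it is optimal.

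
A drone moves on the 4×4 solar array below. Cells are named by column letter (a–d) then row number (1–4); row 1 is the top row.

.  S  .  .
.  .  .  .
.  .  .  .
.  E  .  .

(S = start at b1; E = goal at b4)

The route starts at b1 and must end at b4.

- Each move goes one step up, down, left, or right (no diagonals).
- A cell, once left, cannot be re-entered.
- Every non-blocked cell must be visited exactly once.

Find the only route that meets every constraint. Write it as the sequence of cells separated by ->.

Need to visit all 16 open cells exactly once, starting at b1 and ending at b4.
Route from b1: left to a1, down to a2, 2× right (reaching c2), up to c1, right to d1, 3× down (reaching d4), left to c4, up to c3, 2× left (reaching a3), down to a4, right to b4 — 15 moves in all.
Check: all 16 open cells covered.

b1 -> a1 -> a2 -> b2 -> c2 -> c1 -> d1 -> d2 -> d3 -> d4 -> c4 -> c3 -> b3 -> a3 -> a4 -> b4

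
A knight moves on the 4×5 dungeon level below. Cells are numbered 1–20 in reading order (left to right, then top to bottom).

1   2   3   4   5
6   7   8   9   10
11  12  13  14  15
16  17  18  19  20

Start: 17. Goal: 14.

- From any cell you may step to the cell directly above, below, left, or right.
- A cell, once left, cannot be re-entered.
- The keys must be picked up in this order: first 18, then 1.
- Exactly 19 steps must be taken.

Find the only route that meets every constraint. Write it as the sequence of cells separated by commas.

The waypoints must appear in the order 18, 1, with no cell reused.
Route from 17: left to 16, up to 11, 2× right (reaching 13), down to 18, 2× right (reaching 20), 3× up (reaching 5), 4× left (reaching 1), down to 6, 3× right (reaching 9), down to 14 — 19 moves in all.
Check: order respected (18 at step 5, 1 at step 14); 19 moves as required.

17, 16, 11, 12, 13, 18, 19, 20, 15, 10, 5, 4, 3, 2, 1, 6, 7, 8, 9, 14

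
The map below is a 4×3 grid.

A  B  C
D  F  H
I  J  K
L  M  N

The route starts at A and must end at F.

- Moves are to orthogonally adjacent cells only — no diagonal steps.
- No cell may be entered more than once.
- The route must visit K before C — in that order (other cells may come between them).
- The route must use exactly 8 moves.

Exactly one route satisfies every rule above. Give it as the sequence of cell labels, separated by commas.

The waypoints must appear in the order K, C, with no cell reused.
Route from A: down 2 to I, right 2 to K, up 2 to C, left 1 to B, down 1 to F — 8 moves in all.
Check: order respected (K at step 4, C at step 6); 8 moves as required.

A, D, I, J, K, H, C, B, F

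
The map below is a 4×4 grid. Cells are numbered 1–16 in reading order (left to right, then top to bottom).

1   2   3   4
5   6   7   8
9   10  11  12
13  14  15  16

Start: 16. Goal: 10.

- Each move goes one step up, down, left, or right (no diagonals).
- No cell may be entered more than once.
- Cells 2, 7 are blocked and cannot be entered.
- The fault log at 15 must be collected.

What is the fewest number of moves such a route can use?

3

Any route passes through 15 somewhere between 16 and 10. Summing Manhattan distances along the two legs (16 → 15 → 10) gives a lower bound of 1 + 2 = 3 moves.
A route of 3 moves achieves this: 16 → 15 → 11 → 10.
Since 3 matches the lower bound, it is optimal.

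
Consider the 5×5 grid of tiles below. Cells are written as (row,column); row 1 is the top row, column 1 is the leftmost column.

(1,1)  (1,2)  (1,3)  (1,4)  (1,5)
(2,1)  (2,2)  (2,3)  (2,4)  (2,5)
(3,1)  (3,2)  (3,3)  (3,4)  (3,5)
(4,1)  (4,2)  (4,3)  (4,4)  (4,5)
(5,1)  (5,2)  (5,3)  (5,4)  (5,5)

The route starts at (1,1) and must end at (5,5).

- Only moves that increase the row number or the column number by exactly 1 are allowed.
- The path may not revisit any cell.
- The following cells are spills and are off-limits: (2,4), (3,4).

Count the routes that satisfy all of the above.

36

A right/down-only route from (1,1) to (5,5) makes exactly 4 down-moves and 4 right-moves in some order.
With no other constraints that would be C(8,4) = 70 routes.
Subtract routes through each blocked cell (inclusion–exclusion for overlaps): − through (2,4): 16 − through (3,4): 30 + through (2,4)&(3,4): 12 → 36.
That gives 36 routes.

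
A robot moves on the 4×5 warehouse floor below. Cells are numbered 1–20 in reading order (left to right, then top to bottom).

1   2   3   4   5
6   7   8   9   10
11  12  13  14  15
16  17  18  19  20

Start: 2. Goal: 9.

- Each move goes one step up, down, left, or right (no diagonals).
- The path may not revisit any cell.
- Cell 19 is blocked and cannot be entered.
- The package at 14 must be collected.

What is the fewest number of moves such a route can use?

Any route passes through 14 somewhere between 2 and 9. Summing Manhattan distances along the two legs (2 → 14 → 9) gives a lower bound of 4 + 1 = 5 moves.
A route of 5 moves achieves this: 2 → 7 → 12 → 13 → 14 → 9.
Since 5 matches the lower bound, it is optimal.

5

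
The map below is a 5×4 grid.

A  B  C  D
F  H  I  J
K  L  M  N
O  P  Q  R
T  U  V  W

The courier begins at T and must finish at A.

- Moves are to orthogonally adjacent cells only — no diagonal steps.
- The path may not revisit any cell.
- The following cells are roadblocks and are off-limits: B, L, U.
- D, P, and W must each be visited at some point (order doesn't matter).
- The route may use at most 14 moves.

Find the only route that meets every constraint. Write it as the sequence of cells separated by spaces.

T O P Q V W R N J D C I H F A

The 14-move cap with required stops at D, P, W leaves no slack for detours.
Route from T: up to O, 2× right (reaching Q), down to V, right to W, 4× up (reaching D), left to C, down to I, 2× left (reaching F), up to A — 14 moves in all.
Check: all required cells visited; 14 ≤ 14 moves.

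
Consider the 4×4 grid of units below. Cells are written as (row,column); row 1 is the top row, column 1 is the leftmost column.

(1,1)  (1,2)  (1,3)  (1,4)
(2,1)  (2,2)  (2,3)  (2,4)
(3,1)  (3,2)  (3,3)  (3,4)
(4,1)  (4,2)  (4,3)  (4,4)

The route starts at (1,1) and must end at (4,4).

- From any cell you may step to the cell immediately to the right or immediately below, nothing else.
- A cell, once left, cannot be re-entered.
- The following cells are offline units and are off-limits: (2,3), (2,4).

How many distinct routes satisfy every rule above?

A right/down-only route from (1,1) to (4,4) makes exactly 3 down-moves and 3 right-moves in some order.
With no other constraints that would be C(6,3) = 20 routes.
Subtract routes through each blocked cell (inclusion–exclusion for overlaps): − through (2,3): 9 − through (2,4): 4 + through (2,3)&(2,4): 3 → 10.
That gives 10 routes.

10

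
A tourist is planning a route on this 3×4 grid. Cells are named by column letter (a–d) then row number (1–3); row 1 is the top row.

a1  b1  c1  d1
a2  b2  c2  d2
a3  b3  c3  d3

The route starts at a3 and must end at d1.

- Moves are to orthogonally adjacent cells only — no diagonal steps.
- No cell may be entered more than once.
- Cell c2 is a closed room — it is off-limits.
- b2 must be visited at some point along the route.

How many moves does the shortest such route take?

5

Any route passes through b2 somewhere between a3 and d1. Summing Manhattan distances along the two legs (a3 → b2 → d1) gives a lower bound of 2 + 3 = 5 moves.
A route of 5 moves achieves this: a3 → a2 → b2 → b1 → c1 → d1.
Since 5 matches the lower bound, it is optimal.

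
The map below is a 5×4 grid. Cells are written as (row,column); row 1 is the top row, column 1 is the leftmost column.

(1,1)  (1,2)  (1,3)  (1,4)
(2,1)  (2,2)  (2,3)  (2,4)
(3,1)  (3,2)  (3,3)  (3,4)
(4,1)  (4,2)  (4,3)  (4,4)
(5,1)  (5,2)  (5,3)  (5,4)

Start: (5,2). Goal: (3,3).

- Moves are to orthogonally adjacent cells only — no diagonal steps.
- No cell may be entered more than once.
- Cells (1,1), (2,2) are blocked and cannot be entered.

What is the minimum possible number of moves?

3

The Manhattan distance from (5,2) to (3,3) is |5−3| + |2−3| = 3, so at least 3 moves are needed.
A route of 3 moves achieves this: (5,2) → (4,2) → (3,2) → (3,3).
Since 3 matches the lower bound, it is optimal.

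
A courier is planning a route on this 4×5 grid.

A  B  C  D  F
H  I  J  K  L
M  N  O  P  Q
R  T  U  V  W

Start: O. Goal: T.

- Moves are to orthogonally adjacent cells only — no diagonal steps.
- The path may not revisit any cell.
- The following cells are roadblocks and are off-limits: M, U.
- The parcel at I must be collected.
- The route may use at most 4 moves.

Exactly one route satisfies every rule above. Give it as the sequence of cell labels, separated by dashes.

O - J - I - N - T

The 4-move cap with required stops at I leaves no slack for detours.
Route from O: up 1 to J, left 1 to I, down 2 to T — 4 moves in all.
Check: all required cells visited; 4 ≤ 4 moves.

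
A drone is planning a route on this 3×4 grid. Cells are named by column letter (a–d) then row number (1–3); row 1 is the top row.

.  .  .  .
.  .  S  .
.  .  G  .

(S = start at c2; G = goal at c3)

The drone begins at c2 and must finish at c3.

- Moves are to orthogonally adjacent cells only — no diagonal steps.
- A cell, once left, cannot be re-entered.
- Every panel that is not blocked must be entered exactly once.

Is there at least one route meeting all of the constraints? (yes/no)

yes

One route that works: c2 → b2 → b3 → a3 → a2 → a1 → b1 → c1 → d1 → d2 → d3 → c3.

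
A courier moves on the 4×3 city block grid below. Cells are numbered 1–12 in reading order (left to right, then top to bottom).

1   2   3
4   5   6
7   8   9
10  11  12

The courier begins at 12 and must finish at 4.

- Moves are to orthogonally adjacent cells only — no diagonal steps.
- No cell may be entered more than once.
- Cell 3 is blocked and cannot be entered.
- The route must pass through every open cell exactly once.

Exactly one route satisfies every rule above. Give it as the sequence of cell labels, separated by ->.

Need to visit all 11 open cells exactly once, starting at 12 and ending at 4.
Cell 6 has only two open neighbours (9 and 5), so the path must pass straight through it: one of those is the cell it's entered from and the other is where it exits.
Route from 12: left 2 to 10, up 1 to 7, right 2 to 9, up 1 to 6, left 1 to 5, up 1 to 2, left 1 to 1, down 1 to 4 — 10 moves in all.
Check: all 11 open cells covered.

12 -> 11 -> 10 -> 7 -> 8 -> 9 -> 6 -> 5 -> 2 -> 1 -> 4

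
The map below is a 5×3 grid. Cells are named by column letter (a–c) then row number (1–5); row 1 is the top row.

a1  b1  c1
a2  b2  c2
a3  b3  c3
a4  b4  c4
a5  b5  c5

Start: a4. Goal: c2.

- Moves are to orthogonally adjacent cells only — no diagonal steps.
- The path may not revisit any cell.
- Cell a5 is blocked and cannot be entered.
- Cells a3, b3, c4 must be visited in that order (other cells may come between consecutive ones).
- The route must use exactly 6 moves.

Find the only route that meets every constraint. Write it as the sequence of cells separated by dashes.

The waypoints must appear in the order a3, b3, c4, with no cell reused.
Route from a4: up to a3, right to b3, down to b4, right to c4, 2× up (reaching c2) — 6 moves in all.
Check: order respected (a3 at step 1, b3 at step 2, c4 at step 4); 6 moves as required.

a4 - a3 - b3 - b4 - c4 - c3 - c2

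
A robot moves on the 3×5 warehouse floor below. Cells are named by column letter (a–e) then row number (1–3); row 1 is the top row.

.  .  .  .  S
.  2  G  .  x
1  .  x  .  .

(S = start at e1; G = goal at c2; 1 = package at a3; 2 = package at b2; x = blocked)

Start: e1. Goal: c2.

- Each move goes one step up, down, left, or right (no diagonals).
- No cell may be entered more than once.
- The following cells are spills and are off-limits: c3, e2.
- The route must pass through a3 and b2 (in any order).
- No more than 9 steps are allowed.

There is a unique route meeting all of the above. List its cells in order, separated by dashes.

e1 - d1 - c1 - b1 - a1 - a2 - a3 - b3 - b2 - c2

The 9-move cap with required stops at a3, b2 leaves no slack for detours.
Route from e1: left 4 to a1, down 2 to a3, right 1 to b3, up 1 to b2, right 1 to c2 — 9 moves in all.
Check: all required cells visited; 9 ≤ 9 moves.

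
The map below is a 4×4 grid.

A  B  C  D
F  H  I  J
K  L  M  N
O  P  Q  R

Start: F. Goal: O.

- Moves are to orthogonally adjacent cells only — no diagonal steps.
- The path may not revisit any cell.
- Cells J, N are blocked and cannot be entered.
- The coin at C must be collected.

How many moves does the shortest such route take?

Any route passes through C somewhere between F and O. Summing Manhattan distances along the two legs (F → C → O) gives a lower bound of 3 + 5 = 8 moves.
A route of 8 moves achieves this: F → A → B → C → I → M → Q → P → O.
Since 8 matches the lower bound, it is optimal.

8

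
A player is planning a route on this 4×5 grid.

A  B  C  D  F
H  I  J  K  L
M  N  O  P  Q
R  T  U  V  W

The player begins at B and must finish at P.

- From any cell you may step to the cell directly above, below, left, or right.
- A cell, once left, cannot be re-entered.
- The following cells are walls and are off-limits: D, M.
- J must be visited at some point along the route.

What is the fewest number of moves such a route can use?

Any route passes through J somewhere between B and P. Summing Manhattan distances along the two legs (B → J → P) gives a lower bound of 2 + 2 = 4 moves.
A route of 4 moves achieves this: B → I → J → O → P.
Since 4 matches the lower bound, it is optimal.

4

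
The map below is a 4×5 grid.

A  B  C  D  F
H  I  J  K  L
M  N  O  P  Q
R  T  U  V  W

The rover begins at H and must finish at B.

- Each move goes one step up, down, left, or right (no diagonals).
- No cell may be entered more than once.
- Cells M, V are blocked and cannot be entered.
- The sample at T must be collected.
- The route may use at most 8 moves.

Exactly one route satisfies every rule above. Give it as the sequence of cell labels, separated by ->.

H -> I -> N -> T -> U -> O -> J -> C -> B

The budget equals the shortest possible length, so every move has to be on a shortest route through the required cells.
Route from H: right 1 to I, down 2 to T, right 1 to U, up 3 to C, left 1 to B — 8 moves in all.
Check: all required cells visited; 8 ≤ 8 moves.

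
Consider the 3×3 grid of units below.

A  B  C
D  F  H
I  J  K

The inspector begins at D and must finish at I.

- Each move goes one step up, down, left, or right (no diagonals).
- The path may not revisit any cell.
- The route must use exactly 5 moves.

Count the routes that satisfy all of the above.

2

Need simple routes of exactly 5 moves from D to I (Manhattan distance 1, so 2 moves are spent on a detour and 2 undoing it).
Enumerating: D A B F J I | D F H K J I.
That gives 2 routes.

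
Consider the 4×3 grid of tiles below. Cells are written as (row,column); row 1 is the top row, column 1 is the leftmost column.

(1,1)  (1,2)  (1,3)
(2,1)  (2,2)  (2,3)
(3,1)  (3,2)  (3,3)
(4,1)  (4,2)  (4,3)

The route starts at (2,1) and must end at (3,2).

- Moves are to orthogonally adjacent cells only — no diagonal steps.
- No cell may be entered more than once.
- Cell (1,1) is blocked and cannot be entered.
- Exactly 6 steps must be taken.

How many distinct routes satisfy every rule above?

Need simple routes of exactly 6 moves from (2,1) to (3,2) (Manhattan distance 2, so 2 moves are spent on a detour and 2 undoing it).
Enumerating: (2,1) (3,1) (4,1) (4,2) (4,3) (3,3) (3,2) | (2,1) (2,2) (1,2) (1,3) (2,3) (3,3) (3,2) | (2,1) (2,2) (2,3) (3,3) (4,3) (4,2) (3,2).
That gives 3 routes.

3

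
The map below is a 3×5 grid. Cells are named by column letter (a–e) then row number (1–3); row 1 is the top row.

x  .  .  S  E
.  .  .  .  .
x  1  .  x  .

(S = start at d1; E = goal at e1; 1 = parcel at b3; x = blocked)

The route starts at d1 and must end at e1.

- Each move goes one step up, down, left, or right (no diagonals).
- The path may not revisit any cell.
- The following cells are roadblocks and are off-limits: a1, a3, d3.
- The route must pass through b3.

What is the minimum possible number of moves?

Any route passes through b3 somewhere between d1 and e1. Summing Manhattan distances along the two legs (d1 → b3 → e1) gives a lower bound of 4 + 5 = 9 moves.
A route of 9 moves achieves this: d1 → c1 → b1 → b2 → b3 → c3 → c2 → d2 → e2 → e1.
Since 9 matches the lower bound, it is optimal.

9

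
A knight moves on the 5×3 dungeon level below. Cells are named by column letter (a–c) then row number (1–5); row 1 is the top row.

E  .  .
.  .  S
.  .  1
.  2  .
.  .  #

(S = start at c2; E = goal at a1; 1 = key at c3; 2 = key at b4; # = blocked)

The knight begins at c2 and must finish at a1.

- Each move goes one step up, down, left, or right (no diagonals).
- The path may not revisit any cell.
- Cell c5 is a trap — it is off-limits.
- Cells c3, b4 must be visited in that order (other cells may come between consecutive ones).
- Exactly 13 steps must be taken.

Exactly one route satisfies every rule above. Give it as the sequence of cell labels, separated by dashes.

The waypoints must appear in the order c3, b4, with no cell reused.
Route from c2: up 1 to c1, left 1 to b1, down 2 to b3, right 1 to c3, down 1 to c4, left 1 to b4, down 1 to b5, left 1 to a5, up 4 to a1 — 13 moves in all.
Check: order respected (1 at step 5, 2 at step 7); 13 moves as required.

c2 - c1 - b1 - b2 - b3 - c3 - c4 - b4 - b5 - a5 - a4 - a3 - a2 - a1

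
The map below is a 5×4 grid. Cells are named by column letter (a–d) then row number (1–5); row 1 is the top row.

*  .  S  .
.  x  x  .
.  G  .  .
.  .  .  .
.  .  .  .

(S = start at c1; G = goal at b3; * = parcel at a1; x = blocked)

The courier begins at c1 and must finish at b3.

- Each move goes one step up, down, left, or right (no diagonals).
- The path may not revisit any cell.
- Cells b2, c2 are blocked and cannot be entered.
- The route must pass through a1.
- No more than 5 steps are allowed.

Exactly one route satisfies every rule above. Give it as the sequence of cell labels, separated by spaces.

c1 b1 a1 a2 a3 b3

The 5-move cap with required stops at a1 leaves no slack for detours.
Route from c1: left 2 to a1, down 2 to a3, right 1 to b3 — 5 moves in all.
Check: all required cells visited; 5 ≤ 5 moves.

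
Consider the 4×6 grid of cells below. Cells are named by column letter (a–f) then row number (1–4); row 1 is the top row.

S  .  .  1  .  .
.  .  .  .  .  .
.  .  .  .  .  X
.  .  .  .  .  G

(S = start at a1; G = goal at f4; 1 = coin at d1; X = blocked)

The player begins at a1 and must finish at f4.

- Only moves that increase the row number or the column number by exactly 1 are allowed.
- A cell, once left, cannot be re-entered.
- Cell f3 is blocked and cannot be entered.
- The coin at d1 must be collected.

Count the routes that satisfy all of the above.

4

A right/down-only route from a1 to f4 makes exactly 3 down-moves and 5 right-moves in some order.
With no other constraints that would be C(8,3) = 56 routes.
Split at d1 and multiply the segment counts (each segment already excludes blocked cells): a1→d1: 1; d1→f4: 4; product = 4.
That gives 4 routes.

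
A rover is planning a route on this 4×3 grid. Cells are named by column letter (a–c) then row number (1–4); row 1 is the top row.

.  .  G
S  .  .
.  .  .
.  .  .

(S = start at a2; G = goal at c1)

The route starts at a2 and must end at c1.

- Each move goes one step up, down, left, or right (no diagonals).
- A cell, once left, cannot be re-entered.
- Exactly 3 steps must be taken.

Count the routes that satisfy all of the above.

3

Need simple routes of exactly 3 moves from a2 to c1 (Manhattan distance 3, so 0 moves are spent on a detour and 0 undoing it).
Enumerating: a2 a1 b1 c1 | a2 b2 b1 c1 | a2 b2 c2 c1.
That gives 3 routes.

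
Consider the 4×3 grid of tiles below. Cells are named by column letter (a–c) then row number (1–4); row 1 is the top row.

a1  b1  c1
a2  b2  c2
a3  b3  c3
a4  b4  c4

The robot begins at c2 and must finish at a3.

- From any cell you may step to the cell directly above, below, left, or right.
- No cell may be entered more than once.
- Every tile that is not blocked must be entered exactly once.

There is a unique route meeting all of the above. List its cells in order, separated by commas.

c2, c1, b1, a1, a2, b2, b3, c3, c4, b4, a4, a3

Need to visit all 12 open cells exactly once, starting at c2 and ending at a3.
Route from c2: up to c1, 2× left (reaching a1), down to a2, right to b2, down to b3, right to c3, down to c4, 2× left (reaching a4), up to a3 — 11 moves in all.
Check: all 12 open cells covered.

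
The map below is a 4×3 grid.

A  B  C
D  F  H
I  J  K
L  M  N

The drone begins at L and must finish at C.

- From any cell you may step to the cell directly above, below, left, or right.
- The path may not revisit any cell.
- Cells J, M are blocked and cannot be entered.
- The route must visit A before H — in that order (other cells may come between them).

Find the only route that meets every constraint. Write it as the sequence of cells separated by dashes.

L - I - D - A - B - F - H - C

The waypoints must appear in the order A, H, with no cell reused.
Route from L: 3× up (reaching A), right to B, down to F, right to H, up to C — 7 moves in all.
Check: order respected (A at step 3, H at step 6).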